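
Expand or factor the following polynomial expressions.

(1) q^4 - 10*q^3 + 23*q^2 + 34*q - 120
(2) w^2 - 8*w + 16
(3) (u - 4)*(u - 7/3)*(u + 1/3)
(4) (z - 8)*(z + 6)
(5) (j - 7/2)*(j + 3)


(1) = (q - 5)*(q - 4)*(q - 3)*(q + 2)
(2) = (w - 4)^2
(3) = u^3 - 6*u^2 + 65*u/9 + 28/9
(4) = z^2 - 2*z - 48
(5) = j^2 - j/2 - 21/2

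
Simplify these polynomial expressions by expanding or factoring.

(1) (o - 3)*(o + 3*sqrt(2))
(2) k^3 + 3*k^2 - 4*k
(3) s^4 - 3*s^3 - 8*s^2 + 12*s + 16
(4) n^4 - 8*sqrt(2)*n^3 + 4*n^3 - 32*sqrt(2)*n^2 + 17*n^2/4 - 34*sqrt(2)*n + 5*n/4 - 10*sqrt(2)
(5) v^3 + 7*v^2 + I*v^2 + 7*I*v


(1) = o^2 - 3*o + 3*sqrt(2)*o - 9*sqrt(2)
(2) = k*(k - 1)*(k + 4)
(3) = (s - 4)*(s - 2)*(s + 1)*(s + 2)
(4) = (n + 1/2)*(n + 1)*(n + 5/2)*(n - 8*sqrt(2))
(5) = v*(v + 7)*(v + I)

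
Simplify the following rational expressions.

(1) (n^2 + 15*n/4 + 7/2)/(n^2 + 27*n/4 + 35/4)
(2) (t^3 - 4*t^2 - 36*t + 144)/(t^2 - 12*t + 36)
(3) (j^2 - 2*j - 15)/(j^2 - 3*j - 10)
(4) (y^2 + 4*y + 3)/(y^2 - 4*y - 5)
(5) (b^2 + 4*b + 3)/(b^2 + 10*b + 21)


(1) = (n + 2)/(n + 5)
(2) = (t^2 + 2*t - 24)/(t - 6)
(3) = (j + 3)/(j + 2)
(4) = (y + 3)/(y - 5)
(5) = (b + 1)/(b + 7)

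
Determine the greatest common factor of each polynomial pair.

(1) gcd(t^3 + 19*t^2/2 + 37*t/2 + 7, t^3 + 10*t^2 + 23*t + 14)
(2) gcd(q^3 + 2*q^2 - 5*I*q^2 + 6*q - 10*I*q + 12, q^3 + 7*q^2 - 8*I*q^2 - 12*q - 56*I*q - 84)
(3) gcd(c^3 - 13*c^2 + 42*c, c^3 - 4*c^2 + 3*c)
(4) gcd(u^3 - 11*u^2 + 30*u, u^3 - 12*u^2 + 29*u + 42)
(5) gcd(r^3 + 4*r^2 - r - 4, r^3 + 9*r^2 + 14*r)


(1) = t^2 + 9*t + 14
(2) = q - 6*I
(3) = gcd(c*(c - 7)*(c - 6), c*(c - 3)*(c - 1)) = c
(4) = u - 6
(5) = gcd((r - 1)*(r + 1)*(r + 4), r*(r + 2)*(r + 7)) = 1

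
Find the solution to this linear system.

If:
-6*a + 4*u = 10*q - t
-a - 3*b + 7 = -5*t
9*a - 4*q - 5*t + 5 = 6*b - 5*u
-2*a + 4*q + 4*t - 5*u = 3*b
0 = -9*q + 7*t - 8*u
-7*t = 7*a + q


Then:
No Solution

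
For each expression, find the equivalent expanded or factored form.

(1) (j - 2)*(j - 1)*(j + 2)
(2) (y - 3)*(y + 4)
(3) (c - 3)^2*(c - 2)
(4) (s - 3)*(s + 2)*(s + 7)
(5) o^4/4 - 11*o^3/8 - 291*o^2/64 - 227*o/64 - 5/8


(1) = j^3 - j^2 - 4*j + 4
(2) = y^2 + y - 12
(3) = c^3 - 8*c^2 + 21*c - 18
(4) = s^3 + 6*s^2 - 13*s - 42
(5) = (o/4 + 1/4)*(o - 8)*(o + 1/4)*(o + 5/4)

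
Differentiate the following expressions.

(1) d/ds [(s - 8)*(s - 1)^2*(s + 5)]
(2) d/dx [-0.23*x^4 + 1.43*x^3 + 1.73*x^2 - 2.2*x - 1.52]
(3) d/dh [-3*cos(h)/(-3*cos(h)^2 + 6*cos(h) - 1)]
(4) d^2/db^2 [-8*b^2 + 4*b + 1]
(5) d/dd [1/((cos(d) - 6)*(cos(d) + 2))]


(1) = 4*s^3 - 15*s^2 - 66*s + 77
(2) = -0.92*x^3 + 4.29*x^2 + 3.46*x - 2.2
(3) = 3*(-sin(h) + 3*sin(3*h))/(12*cos(h) - 3*cos(2*h) - 5)^2
(4) = -16
(5) = 2*(cos(d) - 2)*sin(d)/((cos(d) - 6)^2*(cos(d) + 2)^2)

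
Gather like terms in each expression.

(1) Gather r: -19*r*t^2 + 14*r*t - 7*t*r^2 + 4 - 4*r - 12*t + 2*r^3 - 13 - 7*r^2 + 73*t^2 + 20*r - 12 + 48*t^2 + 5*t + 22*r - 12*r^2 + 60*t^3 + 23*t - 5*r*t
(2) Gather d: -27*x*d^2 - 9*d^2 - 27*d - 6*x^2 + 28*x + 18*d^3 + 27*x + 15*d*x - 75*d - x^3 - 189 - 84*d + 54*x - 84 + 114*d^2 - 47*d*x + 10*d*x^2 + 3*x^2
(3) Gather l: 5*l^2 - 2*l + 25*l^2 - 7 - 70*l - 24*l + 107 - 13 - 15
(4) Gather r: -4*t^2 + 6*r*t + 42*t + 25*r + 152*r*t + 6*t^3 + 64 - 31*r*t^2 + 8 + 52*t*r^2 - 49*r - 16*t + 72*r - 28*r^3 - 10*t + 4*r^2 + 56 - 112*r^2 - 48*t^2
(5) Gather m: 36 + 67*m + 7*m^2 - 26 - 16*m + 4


(1) = 2*r^3 + r^2*(-7*t - 19) + r*(-19*t^2 + 9*t + 38) + 60*t^3 + 121*t^2 + 16*t - 21
(2) = 18*d^3 + d^2*(105 - 27*x) + d*(10*x^2 - 32*x - 186) - x^3 - 3*x^2 + 109*x - 273
(3) = 30*l^2 - 96*l + 72
(4) = -28*r^3 + r^2*(52*t - 108) + r*(-31*t^2 + 158*t + 48) + 6*t^3 - 52*t^2 + 16*t + 128
(5) = 7*m^2 + 51*m + 14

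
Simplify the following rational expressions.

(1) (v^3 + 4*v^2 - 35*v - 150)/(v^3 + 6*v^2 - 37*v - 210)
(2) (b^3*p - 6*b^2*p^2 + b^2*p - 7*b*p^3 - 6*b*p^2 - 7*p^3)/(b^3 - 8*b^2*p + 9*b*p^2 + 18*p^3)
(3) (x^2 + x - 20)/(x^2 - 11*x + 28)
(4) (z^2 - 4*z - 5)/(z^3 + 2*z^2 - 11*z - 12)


(1) = (v + 5)/(v + 7)
(2) = (b^2*p - 7*b*p^2 + b*p - 7*p^2)/(b^2 - 9*b*p + 18*p^2)
(3) = (x + 5)/(x - 7)
(4) = (z - 5)/(z^2 + z - 12)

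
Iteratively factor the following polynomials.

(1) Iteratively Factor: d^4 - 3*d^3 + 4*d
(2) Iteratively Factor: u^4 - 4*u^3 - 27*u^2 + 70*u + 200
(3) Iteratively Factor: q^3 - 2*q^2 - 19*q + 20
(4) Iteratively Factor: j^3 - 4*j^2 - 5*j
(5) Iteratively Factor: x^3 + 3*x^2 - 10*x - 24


(1) = (d - 2)*(d^3 - d^2 - 2*d) = (d - 2)^2*(d^2 + d) = (d - 2)^2*(d + 1)*(d)
(2) = (u - 5)*(u^3 + u^2 - 22*u - 40) = (u - 5)*(u + 2)*(u^2 - u - 20) = (u - 5)*(u + 2)*(u + 4)*(u - 5)
(3) = (q - 1)*(q^2 - q - 20) = (q - 1)*(q + 4)*(q - 5)
(4) = (j - 5)*(j^2 + j) = j*(j - 5)*(j + 1)
(5) = (x - 3)*(x^2 + 6*x + 8) = (x - 3)*(x + 4)*(x + 2)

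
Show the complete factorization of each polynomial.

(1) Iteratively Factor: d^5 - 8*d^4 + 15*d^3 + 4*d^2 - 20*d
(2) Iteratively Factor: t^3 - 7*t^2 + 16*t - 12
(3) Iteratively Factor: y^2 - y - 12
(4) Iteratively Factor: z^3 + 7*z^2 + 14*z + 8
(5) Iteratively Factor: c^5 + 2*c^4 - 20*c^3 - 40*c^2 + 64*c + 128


(1) = (d - 2)*(d^4 - 6*d^3 + 3*d^2 + 10*d) = d*(d - 2)*(d^3 - 6*d^2 + 3*d + 10) = d*(d - 2)^2*(d^2 - 4*d - 5) = d*(d - 2)^2*(d + 1)*(d - 5)
(2) = (t - 2)*(t^2 - 5*t + 6) = (t - 3)*(t - 2)*(t - 2)
(3) = (y + 3)*(y - 4)
(4) = (z + 4)*(z^2 + 3*z + 2) = (z + 1)*(z + 4)*(z + 2)
(5) = (c - 2)*(c^4 + 4*c^3 - 12*c^2 - 64*c - 64) = (c - 2)*(c + 2)*(c^3 + 2*c^2 - 16*c - 32) = (c - 2)*(c + 2)^2*(c^2 - 16) = (c - 4)*(c - 2)*(c + 2)^2*(c + 4)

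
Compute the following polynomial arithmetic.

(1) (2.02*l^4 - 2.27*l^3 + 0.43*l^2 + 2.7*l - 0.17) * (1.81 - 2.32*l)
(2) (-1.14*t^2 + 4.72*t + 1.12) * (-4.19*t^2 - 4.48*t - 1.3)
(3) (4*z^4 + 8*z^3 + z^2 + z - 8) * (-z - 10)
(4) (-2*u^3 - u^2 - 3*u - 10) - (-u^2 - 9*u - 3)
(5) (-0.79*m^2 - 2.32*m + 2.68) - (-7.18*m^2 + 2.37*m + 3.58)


(1) = -4.6864*l^5 + 8.9226*l^4 - 5.1063*l^3 - 5.4857*l^2 + 5.2814*l - 0.3077
(2) = 4.7766*t^4 - 14.6696*t^3 - 24.3564*t^2 - 11.1536*t - 1.456
(3) = -4*z^5 - 48*z^4 - 81*z^3 - 11*z^2 - 2*z + 80
(4) = -2*u^3 + 6*u - 7
(5) = 6.39*m^2 - 4.69*m - 0.9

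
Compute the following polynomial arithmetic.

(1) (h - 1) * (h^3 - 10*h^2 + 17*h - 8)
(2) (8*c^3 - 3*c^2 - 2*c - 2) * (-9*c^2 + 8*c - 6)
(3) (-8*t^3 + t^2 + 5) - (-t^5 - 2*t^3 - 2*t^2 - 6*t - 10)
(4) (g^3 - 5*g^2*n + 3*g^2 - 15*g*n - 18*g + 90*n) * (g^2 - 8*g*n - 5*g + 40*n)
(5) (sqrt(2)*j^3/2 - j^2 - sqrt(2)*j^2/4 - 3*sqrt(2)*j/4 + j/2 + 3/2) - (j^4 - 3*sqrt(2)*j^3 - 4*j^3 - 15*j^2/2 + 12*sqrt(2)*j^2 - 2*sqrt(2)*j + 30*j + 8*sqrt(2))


(1) = h^4 - 11*h^3 + 27*h^2 - 25*h + 8
(2) = -72*c^5 + 91*c^4 - 54*c^3 + 20*c^2 - 4*c + 12
(3) = t^5 - 6*t^3 + 3*t^2 + 6*t + 15
(4) = g^5 - 13*g^4*n - 2*g^4 + 40*g^3*n^2 + 26*g^3*n - 33*g^3 - 80*g^2*n^2 + 429*g^2*n + 90*g^2 - 1320*g*n^2 - 1170*g*n + 3600*n^2
(5) = -j^4 + 4*j^3 + 7*sqrt(2)*j^3/2 - 49*sqrt(2)*j^2/4 + 13*j^2/2 - 59*j/2 + 5*sqrt(2)*j/4 - 8*sqrt(2) + 3/2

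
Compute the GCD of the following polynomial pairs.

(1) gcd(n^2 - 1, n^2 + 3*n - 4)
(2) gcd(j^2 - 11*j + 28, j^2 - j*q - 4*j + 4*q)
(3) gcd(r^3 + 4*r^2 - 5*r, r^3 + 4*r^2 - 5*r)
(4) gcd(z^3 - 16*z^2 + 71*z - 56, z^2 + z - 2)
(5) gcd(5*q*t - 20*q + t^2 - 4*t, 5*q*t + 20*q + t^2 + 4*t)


(1) = n - 1
(2) = j - 4
(3) = gcd(r*(r - 1)*(r + 5), r*(r - 1)*(r + 5)) = r^3 + 4*r^2 - 5*r
(4) = gcd((z - 8)*(z - 7)*(z - 1), (z - 1)*(z + 2)) = z - 1
(5) = 5*q + t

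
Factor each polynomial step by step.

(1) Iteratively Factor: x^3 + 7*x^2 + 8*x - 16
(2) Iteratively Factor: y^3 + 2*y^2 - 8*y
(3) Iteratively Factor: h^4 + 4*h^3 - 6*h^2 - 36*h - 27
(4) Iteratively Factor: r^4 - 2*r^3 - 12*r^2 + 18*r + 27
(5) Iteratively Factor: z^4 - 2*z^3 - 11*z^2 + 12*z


(1) = (x + 4)*(x^2 + 3*x - 4) = (x + 4)^2*(x - 1)
(2) = (y - 2)*(y^2 + 4*y) = (y - 2)*(y + 4)*(y)
(3) = (h + 1)*(h^3 + 3*h^2 - 9*h - 27) = (h - 3)*(h + 1)*(h^2 + 6*h + 9) = (h - 3)*(h + 1)*(h + 3)*(h + 3)
(4) = (r - 3)*(r^3 + r^2 - 9*r - 9) = (r - 3)*(r + 1)*(r^2 - 9) = (r - 3)^2*(r + 1)*(r + 3)
(5) = (z - 1)*(z^3 - z^2 - 12*z) = (z - 4)*(z - 1)*(z^2 + 3*z) = z*(z - 4)*(z - 1)*(z + 3)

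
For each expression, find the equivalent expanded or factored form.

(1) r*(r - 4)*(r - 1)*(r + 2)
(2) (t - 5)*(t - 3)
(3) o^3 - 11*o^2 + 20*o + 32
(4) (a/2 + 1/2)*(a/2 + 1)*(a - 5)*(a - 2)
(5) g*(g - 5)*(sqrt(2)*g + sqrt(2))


(1) = r^4 - 3*r^3 - 6*r^2 + 8*r
(2) = t^2 - 8*t + 15
(3) = (o - 8)*(o - 4)*(o + 1)
(4) = a^4/4 - a^3 - 9*a^2/4 + 4*a + 5
(5) = sqrt(2)*g^3 - 4*sqrt(2)*g^2 - 5*sqrt(2)*g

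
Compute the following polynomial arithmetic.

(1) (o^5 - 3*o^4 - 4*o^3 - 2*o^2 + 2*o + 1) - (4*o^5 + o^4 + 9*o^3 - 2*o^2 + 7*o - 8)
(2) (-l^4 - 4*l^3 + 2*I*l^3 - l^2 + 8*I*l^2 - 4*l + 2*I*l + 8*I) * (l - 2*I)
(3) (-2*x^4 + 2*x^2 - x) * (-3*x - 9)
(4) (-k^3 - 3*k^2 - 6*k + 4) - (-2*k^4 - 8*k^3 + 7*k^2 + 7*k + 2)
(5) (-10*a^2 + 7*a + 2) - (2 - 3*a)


(1) = -3*o^5 - 4*o^4 - 13*o^3 - 5*o + 9
(2) = -l^5 - 4*l^4 + 4*I*l^4 + 3*l^3 + 16*I*l^3 + 12*l^2 + 4*I*l^2 + 4*l + 16*I*l + 16
(3) = 6*x^5 + 18*x^4 - 6*x^3 - 15*x^2 + 9*x
(4) = 2*k^4 + 7*k^3 - 10*k^2 - 13*k + 2
(5) = -10*a^2 + 10*a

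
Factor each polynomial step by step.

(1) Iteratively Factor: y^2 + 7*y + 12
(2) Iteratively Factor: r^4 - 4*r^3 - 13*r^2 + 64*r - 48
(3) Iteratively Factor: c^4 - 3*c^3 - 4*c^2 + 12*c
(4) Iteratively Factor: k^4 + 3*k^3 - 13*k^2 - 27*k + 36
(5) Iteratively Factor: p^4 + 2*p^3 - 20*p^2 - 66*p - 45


(1) = (y + 3)*(y + 4)
(2) = (r - 3)*(r^3 - r^2 - 16*r + 16) = (r - 3)*(r + 4)*(r^2 - 5*r + 4) = (r - 3)*(r - 1)*(r + 4)*(r - 4)
(3) = (c)*(c^3 - 3*c^2 - 4*c + 12) = c*(c - 3)*(c^2 - 4) = c*(c - 3)*(c - 2)*(c + 2)
(4) = (k - 1)*(k^3 + 4*k^2 - 9*k - 36) = (k - 1)*(k + 4)*(k^2 - 9) = (k - 3)*(k - 1)*(k + 4)*(k + 3)
(5) = (p + 1)*(p^3 + p^2 - 21*p - 45) = (p - 5)*(p + 1)*(p^2 + 6*p + 9) = (p - 5)*(p + 1)*(p + 3)*(p + 3)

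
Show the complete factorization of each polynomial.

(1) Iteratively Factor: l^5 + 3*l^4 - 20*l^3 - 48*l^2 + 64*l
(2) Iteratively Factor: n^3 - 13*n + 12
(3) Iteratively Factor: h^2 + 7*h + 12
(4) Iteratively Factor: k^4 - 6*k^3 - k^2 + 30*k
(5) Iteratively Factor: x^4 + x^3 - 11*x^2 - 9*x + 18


(1) = (l + 4)*(l^4 - l^3 - 16*l^2 + 16*l) = (l - 4)*(l + 4)*(l^3 + 3*l^2 - 4*l) = l*(l - 4)*(l + 4)*(l^2 + 3*l - 4) = l*(l - 4)*(l + 4)^2*(l - 1)
(2) = (n + 4)*(n^2 - 4*n + 3) = (n - 3)*(n + 4)*(n - 1)
(3) = (h + 3)*(h + 4)
(4) = (k - 3)*(k^3 - 3*k^2 - 10*k) = k*(k - 3)*(k^2 - 3*k - 10) = k*(k - 3)*(k + 2)*(k - 5)
(5) = (x + 3)*(x^3 - 2*x^2 - 5*x + 6) = (x + 2)*(x + 3)*(x^2 - 4*x + 3) = (x - 1)*(x + 2)*(x + 3)*(x - 3)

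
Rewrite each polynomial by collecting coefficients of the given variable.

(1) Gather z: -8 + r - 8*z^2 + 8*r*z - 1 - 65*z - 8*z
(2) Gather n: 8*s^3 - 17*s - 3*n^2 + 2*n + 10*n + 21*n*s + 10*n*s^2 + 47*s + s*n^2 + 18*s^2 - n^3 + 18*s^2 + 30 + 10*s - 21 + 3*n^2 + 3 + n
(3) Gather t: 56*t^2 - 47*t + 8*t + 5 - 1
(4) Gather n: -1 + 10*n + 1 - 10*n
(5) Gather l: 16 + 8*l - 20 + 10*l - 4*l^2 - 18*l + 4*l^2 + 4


(1) = r - 8*z^2 + z*(8*r - 73) - 9
(2) = -n^3 + n^2*s + n*(10*s^2 + 21*s + 13) + 8*s^3 + 36*s^2 + 40*s + 12
(3) = 56*t^2 - 39*t + 4
(4) = 0
(5) = 0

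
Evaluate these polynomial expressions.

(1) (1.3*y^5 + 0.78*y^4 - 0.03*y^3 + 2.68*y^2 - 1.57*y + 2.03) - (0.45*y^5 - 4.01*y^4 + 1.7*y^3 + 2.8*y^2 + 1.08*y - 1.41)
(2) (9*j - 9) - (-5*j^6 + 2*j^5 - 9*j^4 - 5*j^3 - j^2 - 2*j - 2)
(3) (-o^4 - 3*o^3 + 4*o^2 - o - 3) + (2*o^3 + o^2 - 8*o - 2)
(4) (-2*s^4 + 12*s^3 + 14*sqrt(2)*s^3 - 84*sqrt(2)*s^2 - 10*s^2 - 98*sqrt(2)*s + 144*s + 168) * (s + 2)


(1) = 0.85*y^5 + 4.79*y^4 - 1.73*y^3 - 0.12*y^2 - 2.65*y + 3.44
(2) = 5*j^6 - 2*j^5 + 9*j^4 + 5*j^3 + j^2 + 11*j - 7
(3) = -o^4 - o^3 + 5*o^2 - 9*o - 5
(4) = -2*s^5 + 8*s^4 + 14*sqrt(2)*s^4 - 56*sqrt(2)*s^3 + 14*s^3 - 266*sqrt(2)*s^2 + 124*s^2 - 196*sqrt(2)*s + 456*s + 336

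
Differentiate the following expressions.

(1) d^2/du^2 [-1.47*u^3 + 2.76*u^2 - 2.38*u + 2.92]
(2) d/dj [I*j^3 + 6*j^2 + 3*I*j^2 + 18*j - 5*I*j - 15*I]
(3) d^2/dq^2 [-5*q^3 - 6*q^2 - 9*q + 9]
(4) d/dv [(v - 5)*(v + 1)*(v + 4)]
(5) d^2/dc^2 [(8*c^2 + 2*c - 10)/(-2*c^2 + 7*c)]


(1) = 5.52 - 8.82*u
(2) = 3*I*j^2 + 6*j*(2 + I) + 18 - 5*I
(3) = -30*q - 12
(4) = 3*v^2 - 21
(5) = 20*(-12*c^3 + 12*c^2 - 42*c + 49)/(c^3*(8*c^3 - 84*c^2 + 294*c - 343))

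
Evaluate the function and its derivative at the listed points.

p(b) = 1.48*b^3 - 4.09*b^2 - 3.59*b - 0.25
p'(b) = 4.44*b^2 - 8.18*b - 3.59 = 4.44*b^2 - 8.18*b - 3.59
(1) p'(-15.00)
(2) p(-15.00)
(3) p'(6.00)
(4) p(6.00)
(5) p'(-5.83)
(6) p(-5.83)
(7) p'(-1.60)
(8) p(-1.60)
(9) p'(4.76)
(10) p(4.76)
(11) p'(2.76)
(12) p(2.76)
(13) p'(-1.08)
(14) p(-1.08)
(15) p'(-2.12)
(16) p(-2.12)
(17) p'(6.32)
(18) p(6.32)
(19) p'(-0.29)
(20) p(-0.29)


(1) = 1118.11
(2) = -5861.65
(3) = 107.17
(4) = 150.65
(5) = 195.01
(6) = -411.60
(7) = 20.86
(8) = -11.04
(9) = 58.07
(10) = 49.61
(11) = 7.66
(12) = -10.20
(13) = 10.42
(14) = -3.01
(15) = 33.71
(16) = -25.12
(17) = 122.06
(18) = 187.30
(19) = -0.84
(20) = 0.41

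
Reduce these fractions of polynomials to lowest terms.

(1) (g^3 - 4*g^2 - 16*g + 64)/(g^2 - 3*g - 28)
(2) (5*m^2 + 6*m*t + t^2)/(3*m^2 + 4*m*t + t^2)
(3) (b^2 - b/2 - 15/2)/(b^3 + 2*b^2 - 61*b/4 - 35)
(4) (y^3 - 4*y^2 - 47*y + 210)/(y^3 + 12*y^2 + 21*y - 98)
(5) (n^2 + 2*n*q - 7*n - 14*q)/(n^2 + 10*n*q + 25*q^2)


(1) = (g^2 - 8*g + 16)/(g - 7)
(2) = (5*m + t)/(3*m + t)
(3) = (2*b - 6)/(2*b^2 - b - 28)
(4) = (y^2 - 11*y + 30)/(y^2 + 5*y - 14)
(5) = (n^2 + 2*n*q - 7*n - 14*q)/(n^2 + 10*n*q + 25*q^2)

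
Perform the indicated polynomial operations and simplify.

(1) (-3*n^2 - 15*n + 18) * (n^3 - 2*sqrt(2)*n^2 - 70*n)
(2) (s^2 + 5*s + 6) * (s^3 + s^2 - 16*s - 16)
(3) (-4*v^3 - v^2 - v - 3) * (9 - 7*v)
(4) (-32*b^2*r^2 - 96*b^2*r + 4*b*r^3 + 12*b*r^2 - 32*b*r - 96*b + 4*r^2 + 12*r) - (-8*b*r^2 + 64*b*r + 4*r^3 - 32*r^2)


(1) = -3*n^5 - 15*n^4 + 6*sqrt(2)*n^4 + 30*sqrt(2)*n^3 + 228*n^3 - 36*sqrt(2)*n^2 + 1050*n^2 - 1260*n
(2) = s^5 + 6*s^4 - 5*s^3 - 90*s^2 - 176*s - 96
(3) = 28*v^4 - 29*v^3 - 2*v^2 + 12*v - 27
(4) = -32*b^2*r^2 - 96*b^2*r + 4*b*r^3 + 20*b*r^2 - 96*b*r - 96*b - 4*r^3 + 36*r^2 + 12*r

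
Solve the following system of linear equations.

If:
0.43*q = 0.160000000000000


Then:
q = 0.37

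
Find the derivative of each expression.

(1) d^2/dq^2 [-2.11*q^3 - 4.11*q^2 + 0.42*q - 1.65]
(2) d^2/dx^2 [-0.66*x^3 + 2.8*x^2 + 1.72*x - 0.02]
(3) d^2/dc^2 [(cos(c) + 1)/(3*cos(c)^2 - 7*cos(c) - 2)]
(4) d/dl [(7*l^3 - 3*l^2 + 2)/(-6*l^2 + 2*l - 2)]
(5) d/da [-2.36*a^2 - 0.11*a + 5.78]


(1) = -12.66*q - 8.22
(2) = 5.6 - 3.96*x
(3) = 2*(81*(1 - cos(2*c))^2*cos(c) + 57*(1 - cos(2*c))^2 + 167*cos(c) + 238*cos(2*c) + 27*cos(3*c) - 18*cos(5*c) - 318)/(14*cos(c) - 3*cos(2*c) + 1)^3
(4) = (-21*l^4 + 14*l^3 - 24*l^2 + 18*l - 2)/(2*(9*l^4 - 6*l^3 + 7*l^2 - 2*l + 1))
(5) = -4.72*a - 0.11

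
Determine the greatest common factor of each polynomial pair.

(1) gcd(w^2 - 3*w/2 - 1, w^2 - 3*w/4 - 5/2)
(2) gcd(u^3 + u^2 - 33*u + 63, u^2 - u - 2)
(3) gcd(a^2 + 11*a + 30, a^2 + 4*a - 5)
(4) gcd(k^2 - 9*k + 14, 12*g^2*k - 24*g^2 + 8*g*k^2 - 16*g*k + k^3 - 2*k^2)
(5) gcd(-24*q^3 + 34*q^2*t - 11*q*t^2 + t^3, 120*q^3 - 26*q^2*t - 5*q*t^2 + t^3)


(1) = w - 2
(2) = 1
(3) = gcd((a + 5)*(a + 6), (a - 1)*(a + 5)) = a + 5
(4) = k - 2
(5) = 24*q^2 - 10*q*t + t^2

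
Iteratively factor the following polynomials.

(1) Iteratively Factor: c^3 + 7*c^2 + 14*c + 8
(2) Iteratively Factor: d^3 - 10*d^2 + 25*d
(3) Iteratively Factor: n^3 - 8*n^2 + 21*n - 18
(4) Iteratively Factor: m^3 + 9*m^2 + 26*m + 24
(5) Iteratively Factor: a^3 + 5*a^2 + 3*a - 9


(1) = (c + 2)*(c^2 + 5*c + 4) = (c + 2)*(c + 4)*(c + 1)
(2) = (d - 5)*(d^2 - 5*d) = d*(d - 5)*(d - 5)
(3) = (n - 3)*(n^2 - 5*n + 6) = (n - 3)^2*(n - 2)
(4) = (m + 3)*(m^2 + 6*m + 8) = (m + 2)*(m + 3)*(m + 4)
(5) = (a + 3)*(a^2 + 2*a - 3) = (a - 1)*(a + 3)*(a + 3)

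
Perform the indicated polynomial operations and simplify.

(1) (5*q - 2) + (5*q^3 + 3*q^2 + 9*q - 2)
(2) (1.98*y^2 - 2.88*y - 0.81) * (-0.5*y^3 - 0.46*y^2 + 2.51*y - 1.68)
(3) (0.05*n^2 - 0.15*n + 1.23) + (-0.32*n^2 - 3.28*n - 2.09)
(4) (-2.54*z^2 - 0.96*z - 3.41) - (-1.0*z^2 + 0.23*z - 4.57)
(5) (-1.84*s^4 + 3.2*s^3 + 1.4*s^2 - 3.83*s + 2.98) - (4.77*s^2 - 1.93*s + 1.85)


(1) = 5*q^3 + 3*q^2 + 14*q - 4
(2) = -0.99*y^5 + 0.5292*y^4 + 6.6996*y^3 - 10.1826*y^2 + 2.8053*y + 1.3608
(3) = -0.27*n^2 - 3.43*n - 0.86
(4) = -1.54*z^2 - 1.19*z + 1.16
(5) = -1.84*s^4 + 3.2*s^3 - 3.37*s^2 - 1.9*s + 1.13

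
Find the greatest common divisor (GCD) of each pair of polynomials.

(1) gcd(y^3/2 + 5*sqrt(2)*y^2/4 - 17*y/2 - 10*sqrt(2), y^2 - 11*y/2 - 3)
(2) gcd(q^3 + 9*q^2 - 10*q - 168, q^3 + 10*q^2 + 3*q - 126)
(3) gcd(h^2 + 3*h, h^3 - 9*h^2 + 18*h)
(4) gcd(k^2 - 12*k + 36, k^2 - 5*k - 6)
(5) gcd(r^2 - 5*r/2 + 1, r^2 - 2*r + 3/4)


(1) = 1
(2) = gcd((q - 4)*(q + 6)*(q + 7), (q - 3)*(q + 6)*(q + 7)) = q^2 + 13*q + 42
(3) = h
(4) = k - 6
(5) = r - 1/2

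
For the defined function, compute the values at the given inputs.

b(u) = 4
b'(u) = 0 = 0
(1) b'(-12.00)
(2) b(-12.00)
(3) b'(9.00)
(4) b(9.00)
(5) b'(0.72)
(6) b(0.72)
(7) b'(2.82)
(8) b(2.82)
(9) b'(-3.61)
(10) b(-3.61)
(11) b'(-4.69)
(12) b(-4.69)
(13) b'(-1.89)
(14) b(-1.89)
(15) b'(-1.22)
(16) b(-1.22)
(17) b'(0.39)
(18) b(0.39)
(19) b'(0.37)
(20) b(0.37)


(1) = 0.00
(2) = 4.00
(3) = 0.00
(4) = 4.00
(5) = 0.00
(6) = 4.00
(7) = 0.00
(8) = 4.00
(9) = 0.00
(10) = 4.00
(11) = 0.00
(12) = 4.00
(13) = 0.00
(14) = 4.00
(15) = 0.00
(16) = 4.00
(17) = 0.00
(18) = 4.00
(19) = 0.00
(20) = 4.00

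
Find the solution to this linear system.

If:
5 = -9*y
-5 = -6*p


Then:
p = 5/6
y = -5/9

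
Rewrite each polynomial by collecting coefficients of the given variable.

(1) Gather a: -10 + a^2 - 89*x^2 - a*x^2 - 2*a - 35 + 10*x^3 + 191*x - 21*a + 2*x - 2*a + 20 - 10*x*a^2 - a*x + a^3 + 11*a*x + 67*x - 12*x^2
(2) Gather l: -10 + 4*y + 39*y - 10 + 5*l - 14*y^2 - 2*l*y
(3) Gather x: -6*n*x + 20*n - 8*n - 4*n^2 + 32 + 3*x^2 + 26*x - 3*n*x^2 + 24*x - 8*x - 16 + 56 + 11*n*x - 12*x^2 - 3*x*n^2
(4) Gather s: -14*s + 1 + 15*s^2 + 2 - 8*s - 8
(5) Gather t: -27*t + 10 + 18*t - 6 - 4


(1) = a^3 + a^2*(1 - 10*x) + a*(-x^2 + 10*x - 25) + 10*x^3 - 101*x^2 + 260*x - 25
(2) = l*(5 - 2*y) - 14*y^2 + 43*y - 20
(3) = -4*n^2 + 12*n + x^2*(-3*n - 9) + x*(-3*n^2 + 5*n + 42) + 72
(4) = 15*s^2 - 22*s - 5
(5) = -9*t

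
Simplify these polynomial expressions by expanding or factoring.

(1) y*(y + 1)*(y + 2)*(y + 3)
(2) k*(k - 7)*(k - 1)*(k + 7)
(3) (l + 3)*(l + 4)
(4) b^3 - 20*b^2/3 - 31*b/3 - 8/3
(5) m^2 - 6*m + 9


(1) = y^4 + 6*y^3 + 11*y^2 + 6*y
(2) = k^4 - k^3 - 49*k^2 + 49*k
(3) = l^2 + 7*l + 12
(4) = (b - 8)*(b + 1/3)*(b + 1)
(5) = (m - 3)^2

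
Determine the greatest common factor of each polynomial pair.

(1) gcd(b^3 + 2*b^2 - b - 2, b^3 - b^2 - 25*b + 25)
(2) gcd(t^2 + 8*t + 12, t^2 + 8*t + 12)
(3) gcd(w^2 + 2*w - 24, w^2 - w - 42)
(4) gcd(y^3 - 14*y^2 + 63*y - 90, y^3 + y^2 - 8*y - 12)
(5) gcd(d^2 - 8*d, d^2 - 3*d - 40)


(1) = gcd((b - 1)*(b + 1)*(b + 2), (b - 5)*(b - 1)*(b + 5)) = b - 1
(2) = gcd((t + 2)*(t + 6), (t + 2)*(t + 6)) = t^2 + 8*t + 12
(3) = w + 6
(4) = gcd((y - 6)*(y - 5)*(y - 3), (y - 3)*(y + 2)^2) = y - 3
(5) = d - 8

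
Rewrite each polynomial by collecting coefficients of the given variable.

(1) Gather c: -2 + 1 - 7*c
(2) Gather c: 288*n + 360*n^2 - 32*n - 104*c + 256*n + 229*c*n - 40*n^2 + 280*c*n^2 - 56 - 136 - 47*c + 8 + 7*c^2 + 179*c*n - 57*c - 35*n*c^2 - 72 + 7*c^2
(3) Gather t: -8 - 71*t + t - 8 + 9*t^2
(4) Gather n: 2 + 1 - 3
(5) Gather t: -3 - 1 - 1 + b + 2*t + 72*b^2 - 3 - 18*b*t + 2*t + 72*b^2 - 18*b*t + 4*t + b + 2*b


(1) = -7*c - 1
(2) = c^2*(14 - 35*n) + c*(280*n^2 + 408*n - 208) + 320*n^2 + 512*n - 256
(3) = 9*t^2 - 70*t - 16
(4) = 0
(5) = 144*b^2 + 4*b + t*(8 - 36*b) - 8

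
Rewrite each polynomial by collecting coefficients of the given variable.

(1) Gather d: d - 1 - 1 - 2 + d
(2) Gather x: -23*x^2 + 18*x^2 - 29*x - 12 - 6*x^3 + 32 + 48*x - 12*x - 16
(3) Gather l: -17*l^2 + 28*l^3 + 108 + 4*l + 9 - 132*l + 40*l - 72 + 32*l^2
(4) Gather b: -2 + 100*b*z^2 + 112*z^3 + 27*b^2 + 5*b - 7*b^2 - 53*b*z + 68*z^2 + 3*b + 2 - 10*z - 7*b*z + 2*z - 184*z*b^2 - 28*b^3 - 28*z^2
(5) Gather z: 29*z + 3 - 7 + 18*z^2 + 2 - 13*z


(1) = 2*d - 4
(2) = -6*x^3 - 5*x^2 + 7*x + 4
(3) = 28*l^3 + 15*l^2 - 88*l + 45
(4) = -28*b^3 + b^2*(20 - 184*z) + b*(100*z^2 - 60*z + 8) + 112*z^3 + 40*z^2 - 8*z
(5) = 18*z^2 + 16*z - 2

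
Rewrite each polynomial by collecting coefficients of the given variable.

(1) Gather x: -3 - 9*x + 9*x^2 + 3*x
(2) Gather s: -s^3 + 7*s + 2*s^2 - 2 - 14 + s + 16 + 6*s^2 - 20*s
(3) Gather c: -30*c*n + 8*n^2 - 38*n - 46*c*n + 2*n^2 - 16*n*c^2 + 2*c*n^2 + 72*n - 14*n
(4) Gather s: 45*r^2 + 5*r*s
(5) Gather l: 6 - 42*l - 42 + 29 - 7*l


(1) = 9*x^2 - 6*x - 3
(2) = -s^3 + 8*s^2 - 12*s
(3) = -16*c^2*n + c*(2*n^2 - 76*n) + 10*n^2 + 20*n
(4) = 45*r^2 + 5*r*s
(5) = -49*l - 7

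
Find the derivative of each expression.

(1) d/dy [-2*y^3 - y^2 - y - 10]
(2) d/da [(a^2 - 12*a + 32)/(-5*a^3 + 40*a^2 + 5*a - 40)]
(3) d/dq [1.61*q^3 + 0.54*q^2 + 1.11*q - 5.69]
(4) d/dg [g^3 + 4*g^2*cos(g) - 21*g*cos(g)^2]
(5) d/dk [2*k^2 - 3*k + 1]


(1) = -6*y^2 - 2*y - 1
(2) = (a^2 - 8*a + 1)/(5*(a^4 - 2*a^2 + 1))
(3) = 4.83*q^2 + 1.08*q + 1.11
(4) = -4*g^2*sin(g) + 3*g^2 + 21*g*sin(2*g) + 8*g*cos(g) - 21*cos(g)^2
(5) = 4*k - 3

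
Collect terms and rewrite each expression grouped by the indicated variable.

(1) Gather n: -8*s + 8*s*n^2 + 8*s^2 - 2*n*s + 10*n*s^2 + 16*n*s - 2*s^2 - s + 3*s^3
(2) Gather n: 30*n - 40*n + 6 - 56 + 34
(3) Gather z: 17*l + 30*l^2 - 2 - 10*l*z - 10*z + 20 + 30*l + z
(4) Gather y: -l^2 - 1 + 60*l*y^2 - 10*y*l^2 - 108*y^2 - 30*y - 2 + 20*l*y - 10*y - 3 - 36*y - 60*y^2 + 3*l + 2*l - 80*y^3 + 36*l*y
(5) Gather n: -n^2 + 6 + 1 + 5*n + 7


(1) = 8*n^2*s + n*(10*s^2 + 14*s) + 3*s^3 + 6*s^2 - 9*s
(2) = -10*n - 16
(3) = 30*l^2 + 47*l + z*(-10*l - 9) + 18
(4) = -l^2 + 5*l - 80*y^3 + y^2*(60*l - 168) + y*(-10*l^2 + 56*l - 76) - 6
(5) = -n^2 + 5*n + 14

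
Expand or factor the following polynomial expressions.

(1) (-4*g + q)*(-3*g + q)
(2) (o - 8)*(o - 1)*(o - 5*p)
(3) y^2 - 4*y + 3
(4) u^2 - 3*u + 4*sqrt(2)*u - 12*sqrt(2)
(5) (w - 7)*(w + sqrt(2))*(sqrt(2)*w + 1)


(1) = 12*g^2 - 7*g*q + q^2
(2) = o^3 - 5*o^2*p - 9*o^2 + 45*o*p + 8*o - 40*p
(3) = (y - 3)*(y - 1)
(4) = (u - 3)*(u + 4*sqrt(2))
(5) = sqrt(2)*w^3 - 7*sqrt(2)*w^2 + 3*w^2 - 21*w + sqrt(2)*w - 7*sqrt(2)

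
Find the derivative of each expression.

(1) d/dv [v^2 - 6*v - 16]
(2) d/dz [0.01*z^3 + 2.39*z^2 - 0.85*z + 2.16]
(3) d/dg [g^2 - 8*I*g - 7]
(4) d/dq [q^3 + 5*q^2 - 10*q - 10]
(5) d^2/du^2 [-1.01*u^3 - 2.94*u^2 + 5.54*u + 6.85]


(1) = 2*v - 6
(2) = 0.03*z^2 + 4.78*z - 0.85
(3) = 2*g - 8*I
(4) = 3*q^2 + 10*q - 10
(5) = -6.06*u - 5.88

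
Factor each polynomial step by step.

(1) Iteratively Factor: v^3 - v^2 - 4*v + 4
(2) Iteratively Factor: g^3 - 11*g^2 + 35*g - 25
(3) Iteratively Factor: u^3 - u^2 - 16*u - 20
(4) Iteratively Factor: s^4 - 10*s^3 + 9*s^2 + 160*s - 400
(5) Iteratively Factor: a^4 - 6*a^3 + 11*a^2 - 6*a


(1) = (v - 1)*(v^2 - 4) = (v - 1)*(v + 2)*(v - 2)
(2) = (g - 5)*(g^2 - 6*g + 5) = (g - 5)^2*(g - 1)
(3) = (u - 5)*(u^2 + 4*u + 4) = (u - 5)*(u + 2)*(u + 2)
(4) = (s + 4)*(s^3 - 14*s^2 + 65*s - 100) = (s - 5)*(s + 4)*(s^2 - 9*s + 20) = (s - 5)^2*(s + 4)*(s - 4)
(5) = (a - 1)*(a^3 - 5*a^2 + 6*a) = (a - 2)*(a - 1)*(a^2 - 3*a) = (a - 3)*(a - 2)*(a - 1)*(a)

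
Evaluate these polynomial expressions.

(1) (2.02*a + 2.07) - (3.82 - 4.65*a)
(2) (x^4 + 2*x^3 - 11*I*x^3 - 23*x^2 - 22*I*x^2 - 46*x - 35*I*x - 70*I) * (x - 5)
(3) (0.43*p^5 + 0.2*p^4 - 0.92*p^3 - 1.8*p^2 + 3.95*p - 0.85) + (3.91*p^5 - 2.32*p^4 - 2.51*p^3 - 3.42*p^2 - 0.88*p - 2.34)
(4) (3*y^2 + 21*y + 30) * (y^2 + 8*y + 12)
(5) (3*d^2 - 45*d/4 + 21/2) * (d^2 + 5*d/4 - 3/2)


(1) = 6.67*a - 1.75
(2) = x^5 - 3*x^4 - 11*I*x^4 - 33*x^3 + 33*I*x^3 + 69*x^2 + 75*I*x^2 + 230*x + 105*I*x + 350*I
(3) = 4.34*p^5 - 2.12*p^4 - 3.43*p^3 - 5.22*p^2 + 3.07*p - 3.19
(4) = 3*y^4 + 45*y^3 + 234*y^2 + 492*y + 360
(5) = 3*d^4 - 15*d^3/2 - 129*d^2/16 + 30*d - 63/4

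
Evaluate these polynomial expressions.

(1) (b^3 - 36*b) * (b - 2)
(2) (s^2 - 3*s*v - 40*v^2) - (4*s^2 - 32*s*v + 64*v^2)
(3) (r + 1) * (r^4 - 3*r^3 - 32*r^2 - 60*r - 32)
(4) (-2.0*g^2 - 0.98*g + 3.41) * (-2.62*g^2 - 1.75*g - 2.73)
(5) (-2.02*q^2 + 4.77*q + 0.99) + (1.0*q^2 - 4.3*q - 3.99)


(1) = b^4 - 2*b^3 - 36*b^2 + 72*b
(2) = -3*s^2 + 29*s*v - 104*v^2
(3) = r^5 - 2*r^4 - 35*r^3 - 92*r^2 - 92*r - 32
(4) = 5.24*g^4 + 6.0676*g^3 - 1.7592*g^2 - 3.2921*g - 9.3093
(5) = -1.02*q^2 + 0.47*q - 3.0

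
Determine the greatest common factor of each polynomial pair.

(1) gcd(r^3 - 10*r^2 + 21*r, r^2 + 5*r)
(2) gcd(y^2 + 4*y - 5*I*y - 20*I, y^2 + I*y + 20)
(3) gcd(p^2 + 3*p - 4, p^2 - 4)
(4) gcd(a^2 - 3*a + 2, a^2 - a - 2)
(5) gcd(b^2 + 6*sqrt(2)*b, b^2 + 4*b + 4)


(1) = gcd(r*(r - 7)*(r - 3), r*(r + 5)) = r
(2) = gcd((y + 4)*(y - 5*I), (y - 4*I)*(y + 5*I)) = 1
(3) = gcd((p - 1)*(p + 4), (p - 2)*(p + 2)) = 1
(4) = gcd((a - 2)*(a - 1), (a - 2)*(a + 1)) = a - 2
(5) = gcd(b*(b + 6*sqrt(2)), (b + 2)^2) = 1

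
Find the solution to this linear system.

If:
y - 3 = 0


Then:
y = 3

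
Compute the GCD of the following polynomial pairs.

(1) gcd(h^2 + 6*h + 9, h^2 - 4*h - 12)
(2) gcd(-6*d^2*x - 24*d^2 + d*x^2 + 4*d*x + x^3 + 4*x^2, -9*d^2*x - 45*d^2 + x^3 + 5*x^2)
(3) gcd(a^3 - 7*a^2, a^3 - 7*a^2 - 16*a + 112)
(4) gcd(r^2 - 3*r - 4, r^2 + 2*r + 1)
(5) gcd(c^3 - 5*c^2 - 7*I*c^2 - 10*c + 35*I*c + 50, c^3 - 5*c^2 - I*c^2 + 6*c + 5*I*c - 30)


(1) = 1
(2) = 3*d + x
(3) = a - 7
(4) = gcd((r - 4)*(r + 1), (r + 1)^2) = r + 1
(5) = c - 5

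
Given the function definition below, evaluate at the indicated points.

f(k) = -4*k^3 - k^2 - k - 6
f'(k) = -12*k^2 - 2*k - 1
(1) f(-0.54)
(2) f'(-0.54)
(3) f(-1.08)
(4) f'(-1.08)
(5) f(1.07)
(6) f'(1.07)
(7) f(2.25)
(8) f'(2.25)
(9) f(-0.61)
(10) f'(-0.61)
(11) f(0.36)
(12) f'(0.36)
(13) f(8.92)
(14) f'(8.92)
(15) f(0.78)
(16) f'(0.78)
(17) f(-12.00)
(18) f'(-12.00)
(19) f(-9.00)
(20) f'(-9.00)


(1) = -5.12
(2) = -3.42
(3) = -1.05
(4) = -12.84
(5) = -13.12
(6) = -16.88
(7) = -58.88
(8) = -66.25
(9) = -4.85
(10) = -4.25
(11) = -6.68
(12) = -3.28
(13) = -2933.42
(14) = -973.64
(15) = -9.29
(16) = -9.86
(17) = 6774.00
(18) = -1705.00
(19) = 2838.00
(20) = -955.00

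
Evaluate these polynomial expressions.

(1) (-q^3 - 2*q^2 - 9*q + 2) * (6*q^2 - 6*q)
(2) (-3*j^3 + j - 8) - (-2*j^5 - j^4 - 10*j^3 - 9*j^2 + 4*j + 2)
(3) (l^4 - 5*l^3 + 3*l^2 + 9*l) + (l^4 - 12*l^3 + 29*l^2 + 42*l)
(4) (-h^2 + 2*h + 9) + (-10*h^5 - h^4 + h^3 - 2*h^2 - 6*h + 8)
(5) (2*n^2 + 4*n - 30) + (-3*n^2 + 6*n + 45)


(1) = -6*q^5 - 6*q^4 - 42*q^3 + 66*q^2 - 12*q
(2) = 2*j^5 + j^4 + 7*j^3 + 9*j^2 - 3*j - 10
(3) = 2*l^4 - 17*l^3 + 32*l^2 + 51*l
(4) = -10*h^5 - h^4 + h^3 - 3*h^2 - 4*h + 17
(5) = -n^2 + 10*n + 15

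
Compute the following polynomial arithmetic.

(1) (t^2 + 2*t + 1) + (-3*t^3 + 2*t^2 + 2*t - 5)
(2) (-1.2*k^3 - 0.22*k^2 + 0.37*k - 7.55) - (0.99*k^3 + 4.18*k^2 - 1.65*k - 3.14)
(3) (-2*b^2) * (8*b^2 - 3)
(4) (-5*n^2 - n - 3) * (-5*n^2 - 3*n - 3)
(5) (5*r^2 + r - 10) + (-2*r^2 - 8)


(1) = -3*t^3 + 3*t^2 + 4*t - 4
(2) = -2.19*k^3 - 4.4*k^2 + 2.02*k - 4.41
(3) = -16*b^4 + 6*b^2
(4) = 25*n^4 + 20*n^3 + 33*n^2 + 12*n + 9
(5) = 3*r^2 + r - 18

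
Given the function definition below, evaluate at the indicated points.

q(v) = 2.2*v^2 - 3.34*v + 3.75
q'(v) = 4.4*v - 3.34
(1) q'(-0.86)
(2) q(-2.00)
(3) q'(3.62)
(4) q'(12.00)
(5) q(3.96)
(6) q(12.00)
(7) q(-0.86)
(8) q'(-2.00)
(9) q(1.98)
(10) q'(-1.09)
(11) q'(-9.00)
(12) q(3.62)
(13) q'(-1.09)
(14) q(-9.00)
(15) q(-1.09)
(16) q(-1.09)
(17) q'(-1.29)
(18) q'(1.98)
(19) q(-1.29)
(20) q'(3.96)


(1) = -7.12
(2) = 19.23
(3) = 12.59
(4) = 49.46
(5) = 25.02
(6) = 280.47
(7) = 8.25
(8) = -12.14
(9) = 5.76
(10) = -8.14
(11) = -42.94
(12) = 20.49
(13) = -8.14
(14) = 212.01
(15) = 10.00
(16) = 10.00
(17) = -9.02
(18) = 5.37
(19) = 11.72
(20) = 14.08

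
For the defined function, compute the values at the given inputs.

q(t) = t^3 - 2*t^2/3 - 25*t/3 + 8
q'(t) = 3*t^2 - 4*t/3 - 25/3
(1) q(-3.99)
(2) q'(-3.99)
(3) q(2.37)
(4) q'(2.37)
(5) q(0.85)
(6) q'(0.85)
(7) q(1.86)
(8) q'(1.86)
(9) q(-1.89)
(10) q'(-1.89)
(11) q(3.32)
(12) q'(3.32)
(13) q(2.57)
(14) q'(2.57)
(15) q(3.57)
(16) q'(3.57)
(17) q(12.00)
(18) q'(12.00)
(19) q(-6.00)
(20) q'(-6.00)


(1) = -32.88
(2) = 44.75
(3) = -2.18
(4) = 5.36
(5) = 1.05
(6) = -7.30
(7) = -3.37
(8) = -0.43
(9) = 14.62
(10) = 4.90
(11) = 9.58
(12) = 20.31
(13) = -0.85
(14) = 8.05
(15) = 15.25
(16) = 25.14
(17) = 1540.00
(18) = 407.67
(19) = -182.00
(20) = 107.67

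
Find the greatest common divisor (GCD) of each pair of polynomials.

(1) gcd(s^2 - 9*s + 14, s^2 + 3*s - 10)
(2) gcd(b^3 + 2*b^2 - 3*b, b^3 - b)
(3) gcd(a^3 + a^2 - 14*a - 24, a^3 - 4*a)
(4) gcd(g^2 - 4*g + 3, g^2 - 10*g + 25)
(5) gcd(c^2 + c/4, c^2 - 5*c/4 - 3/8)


(1) = s - 2
(2) = gcd(b*(b - 1)*(b + 3), b*(b - 1)*(b + 1)) = b^2 - b
(3) = a + 2
(4) = 1
(5) = c + 1/4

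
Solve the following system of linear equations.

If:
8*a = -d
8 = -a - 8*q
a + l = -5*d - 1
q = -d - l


Then:
a = 16/247
d = -128/247
l = 29/19
q = -249/247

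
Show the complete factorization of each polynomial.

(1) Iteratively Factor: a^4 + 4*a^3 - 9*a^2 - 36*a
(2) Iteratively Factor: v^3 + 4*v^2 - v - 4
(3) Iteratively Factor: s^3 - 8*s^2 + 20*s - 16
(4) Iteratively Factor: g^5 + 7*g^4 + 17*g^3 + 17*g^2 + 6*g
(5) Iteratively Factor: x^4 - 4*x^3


(1) = (a + 3)*(a^3 + a^2 - 12*a) = (a - 3)*(a + 3)*(a^2 + 4*a) = a*(a - 3)*(a + 3)*(a + 4)
(2) = (v + 1)*(v^2 + 3*v - 4) = (v - 1)*(v + 1)*(v + 4)
(3) = (s - 4)*(s^2 - 4*s + 4) = (s - 4)*(s - 2)*(s - 2)
(4) = (g + 1)*(g^4 + 6*g^3 + 11*g^2 + 6*g) = g*(g + 1)*(g^3 + 6*g^2 + 11*g + 6) = g*(g + 1)^2*(g^2 + 5*g + 6) = g*(g + 1)^2*(g + 3)*(g + 2)
(5) = (x)*(x^3 - 4*x^2) = x^2*(x^2 - 4*x) = x^2*(x - 4)*(x)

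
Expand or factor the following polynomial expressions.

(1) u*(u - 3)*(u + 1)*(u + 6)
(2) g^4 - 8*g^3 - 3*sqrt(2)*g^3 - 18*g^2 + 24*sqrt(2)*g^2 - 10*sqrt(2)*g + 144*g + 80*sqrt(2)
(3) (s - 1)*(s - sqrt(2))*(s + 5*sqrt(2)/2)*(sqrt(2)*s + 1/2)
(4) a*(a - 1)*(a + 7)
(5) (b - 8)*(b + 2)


(1) = u^4 + 4*u^3 - 15*u^2 - 18*u
(2) = (g - 8)*(g - 5*sqrt(2))*(g + sqrt(2))^2
(3) = sqrt(2)*s^4 - sqrt(2)*s^3 + 7*s^3/2 - 17*sqrt(2)*s^2/4 - 7*s^2/2 - 5*s/2 + 17*sqrt(2)*s/4 + 5/2
(4) = a^3 + 6*a^2 - 7*a
(5) = b^2 - 6*b - 16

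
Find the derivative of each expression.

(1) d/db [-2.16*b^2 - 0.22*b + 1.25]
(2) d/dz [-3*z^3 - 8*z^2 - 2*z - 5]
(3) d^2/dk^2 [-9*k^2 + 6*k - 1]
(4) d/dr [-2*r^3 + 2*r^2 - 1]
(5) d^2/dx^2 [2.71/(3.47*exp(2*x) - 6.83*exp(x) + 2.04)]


(1) = -4.32*b - 0.22
(2) = -9*z^2 - 16*z - 2
(3) = -18
(4) = 2*r*(2 - 3*r)
(5) = ((18.5093 - 37.6148*exp(x))*(3.47*exp(2*x) - 6.83*exp(x) + 2.04) + 2.71*(6.94*exp(x) - 6.83)*(13.88*exp(x) - 13.66)*exp(x))*exp(x)/(3.47*exp(2*x) - 6.83*exp(x) + 2.04)^3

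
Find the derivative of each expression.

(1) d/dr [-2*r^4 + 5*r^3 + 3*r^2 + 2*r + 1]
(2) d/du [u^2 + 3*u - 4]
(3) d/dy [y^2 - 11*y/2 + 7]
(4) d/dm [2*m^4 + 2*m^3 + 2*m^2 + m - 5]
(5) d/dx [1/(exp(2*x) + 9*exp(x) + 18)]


(1) = -8*r^3 + 15*r^2 + 6*r + 2
(2) = 2*u + 3
(3) = 2*y - 11/2
(4) = 8*m^3 + 6*m^2 + 4*m + 1
(5) = (-2*exp(x) - 9)*exp(x)/(exp(2*x) + 9*exp(x) + 18)^2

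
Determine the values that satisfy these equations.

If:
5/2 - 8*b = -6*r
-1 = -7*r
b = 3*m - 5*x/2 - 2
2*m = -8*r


Then:
b = 47/112
m = -4/7
r = 1/7
x = -463/280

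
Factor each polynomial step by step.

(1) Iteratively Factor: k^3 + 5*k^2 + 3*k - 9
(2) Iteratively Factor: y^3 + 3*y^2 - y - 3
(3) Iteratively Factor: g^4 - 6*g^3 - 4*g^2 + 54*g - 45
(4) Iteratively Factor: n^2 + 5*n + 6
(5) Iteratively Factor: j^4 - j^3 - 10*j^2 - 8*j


(1) = (k + 3)*(k^2 + 2*k - 3) = (k - 1)*(k + 3)*(k + 3)
(2) = (y + 3)*(y^2 - 1) = (y - 1)*(y + 3)*(y + 1)
(3) = (g + 3)*(g^3 - 9*g^2 + 23*g - 15) = (g - 1)*(g + 3)*(g^2 - 8*g + 15) = (g - 3)*(g - 1)*(g + 3)*(g - 5)
(4) = (n + 3)*(n + 2)
(5) = (j + 1)*(j^3 - 2*j^2 - 8*j) = (j - 4)*(j + 1)*(j^2 + 2*j) = (j - 4)*(j + 1)*(j + 2)*(j)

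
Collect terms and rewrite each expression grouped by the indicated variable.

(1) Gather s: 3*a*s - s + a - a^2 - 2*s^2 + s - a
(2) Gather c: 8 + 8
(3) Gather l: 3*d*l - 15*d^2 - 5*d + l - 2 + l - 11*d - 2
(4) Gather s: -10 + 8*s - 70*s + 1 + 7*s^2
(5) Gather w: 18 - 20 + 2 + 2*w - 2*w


(1) = -a^2 + 3*a*s - 2*s^2
(2) = 16
(3) = -15*d^2 - 16*d + l*(3*d + 2) - 4
(4) = 7*s^2 - 62*s - 9
(5) = 0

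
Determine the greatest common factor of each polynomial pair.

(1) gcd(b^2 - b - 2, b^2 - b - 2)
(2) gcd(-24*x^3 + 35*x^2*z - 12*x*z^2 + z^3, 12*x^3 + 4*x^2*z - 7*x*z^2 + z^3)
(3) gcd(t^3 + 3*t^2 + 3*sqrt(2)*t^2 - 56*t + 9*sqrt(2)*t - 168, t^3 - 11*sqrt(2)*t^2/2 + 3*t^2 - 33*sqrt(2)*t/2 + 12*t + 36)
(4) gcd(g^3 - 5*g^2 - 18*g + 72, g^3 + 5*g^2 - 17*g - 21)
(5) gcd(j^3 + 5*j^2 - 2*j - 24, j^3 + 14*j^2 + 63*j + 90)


(1) = gcd((b - 2)*(b + 1), (b - 2)*(b + 1)) = b^2 - b - 2
(2) = 1
(3) = t^2 + t*(3 - 4*sqrt(2)) - 12*sqrt(2)
(4) = g - 3
(5) = gcd((j - 2)*(j + 3)*(j + 4), (j + 3)*(j + 5)*(j + 6)) = j + 3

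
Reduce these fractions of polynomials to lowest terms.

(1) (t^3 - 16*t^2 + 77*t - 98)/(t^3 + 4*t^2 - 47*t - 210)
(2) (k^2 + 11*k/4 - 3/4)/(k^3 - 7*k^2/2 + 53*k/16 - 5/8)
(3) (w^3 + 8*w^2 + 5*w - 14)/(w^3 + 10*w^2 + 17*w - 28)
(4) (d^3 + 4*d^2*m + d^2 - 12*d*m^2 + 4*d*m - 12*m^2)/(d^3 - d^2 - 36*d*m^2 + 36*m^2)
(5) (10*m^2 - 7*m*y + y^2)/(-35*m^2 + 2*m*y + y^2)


(1) = (t^2 - 9*t + 14)/(t^2 + 11*t + 30)
(2) = (4*k + 12)/(4*k^2 - 13*k + 10)
(3) = (w + 2)/(w + 4)
(4) = (d^2 - 2*d*m + d - 2*m)/(d^2 - 6*d*m - d + 6*m)
(5) = (-2*m + y)/(7*m + y)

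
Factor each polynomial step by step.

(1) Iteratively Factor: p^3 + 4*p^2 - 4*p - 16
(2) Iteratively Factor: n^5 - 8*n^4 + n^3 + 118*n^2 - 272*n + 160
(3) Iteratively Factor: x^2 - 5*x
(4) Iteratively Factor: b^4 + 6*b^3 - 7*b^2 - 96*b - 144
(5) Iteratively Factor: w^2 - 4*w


(1) = (p - 2)*(p^2 + 6*p + 8) = (p - 2)*(p + 2)*(p + 4)
(2) = (n + 4)*(n^4 - 12*n^3 + 49*n^2 - 78*n + 40) = (n - 5)*(n + 4)*(n^3 - 7*n^2 + 14*n - 8) = (n - 5)*(n - 4)*(n + 4)*(n^2 - 3*n + 2) = (n - 5)*(n - 4)*(n - 1)*(n + 4)*(n - 2)
(3) = (x - 5)*(x)
(4) = (b - 4)*(b^3 + 10*b^2 + 33*b + 36) = (b - 4)*(b + 3)*(b^2 + 7*b + 12) = (b - 4)*(b + 3)*(b + 4)*(b + 3)
(5) = (w)*(w - 4)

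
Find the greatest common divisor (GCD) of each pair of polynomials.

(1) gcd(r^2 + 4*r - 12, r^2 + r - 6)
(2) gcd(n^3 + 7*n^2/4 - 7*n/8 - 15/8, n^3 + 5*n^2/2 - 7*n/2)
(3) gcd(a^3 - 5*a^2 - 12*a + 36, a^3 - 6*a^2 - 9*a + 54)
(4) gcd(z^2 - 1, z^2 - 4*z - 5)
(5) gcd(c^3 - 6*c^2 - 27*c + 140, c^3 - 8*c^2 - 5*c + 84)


(1) = r - 2
(2) = gcd((n - 1)*(n + 5/4)*(n + 3/2), n*(n - 1)*(n + 7/2)) = n - 1
(3) = a^2 - 3*a - 18
(4) = gcd((z - 1)*(z + 1), (z - 5)*(z + 1)) = z + 1
(5) = gcd((c - 7)*(c - 4)*(c + 5), (c - 7)*(c - 4)*(c + 3)) = c^2 - 11*c + 28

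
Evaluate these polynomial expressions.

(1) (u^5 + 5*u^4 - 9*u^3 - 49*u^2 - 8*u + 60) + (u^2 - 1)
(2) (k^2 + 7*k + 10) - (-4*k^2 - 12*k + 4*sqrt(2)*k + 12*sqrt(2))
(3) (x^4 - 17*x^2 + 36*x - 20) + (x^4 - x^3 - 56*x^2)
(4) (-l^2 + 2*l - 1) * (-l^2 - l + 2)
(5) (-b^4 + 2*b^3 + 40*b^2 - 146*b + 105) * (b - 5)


(1) = u^5 + 5*u^4 - 9*u^3 - 48*u^2 - 8*u + 59
(2) = 5*k^2 - 4*sqrt(2)*k + 19*k - 12*sqrt(2) + 10
(3) = 2*x^4 - x^3 - 73*x^2 + 36*x - 20
(4) = l^4 - l^3 - 3*l^2 + 5*l - 2
(5) = -b^5 + 7*b^4 + 30*b^3 - 346*b^2 + 835*b - 525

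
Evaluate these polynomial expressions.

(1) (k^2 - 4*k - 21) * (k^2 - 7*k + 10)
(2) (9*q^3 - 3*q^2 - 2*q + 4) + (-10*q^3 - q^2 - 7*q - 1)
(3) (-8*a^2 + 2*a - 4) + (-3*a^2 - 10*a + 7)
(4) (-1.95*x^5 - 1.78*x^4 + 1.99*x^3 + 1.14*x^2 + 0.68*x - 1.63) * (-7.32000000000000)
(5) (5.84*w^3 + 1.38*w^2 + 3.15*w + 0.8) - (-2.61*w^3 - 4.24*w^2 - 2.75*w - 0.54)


(1) = k^4 - 11*k^3 + 17*k^2 + 107*k - 210
(2) = -q^3 - 4*q^2 - 9*q + 3
(3) = -11*a^2 - 8*a + 3
(4) = 14.274*x^5 + 13.0296*x^4 - 14.5668*x^3 - 8.3448*x^2 - 4.9776*x + 11.9316
(5) = 8.45*w^3 + 5.62*w^2 + 5.9*w + 1.34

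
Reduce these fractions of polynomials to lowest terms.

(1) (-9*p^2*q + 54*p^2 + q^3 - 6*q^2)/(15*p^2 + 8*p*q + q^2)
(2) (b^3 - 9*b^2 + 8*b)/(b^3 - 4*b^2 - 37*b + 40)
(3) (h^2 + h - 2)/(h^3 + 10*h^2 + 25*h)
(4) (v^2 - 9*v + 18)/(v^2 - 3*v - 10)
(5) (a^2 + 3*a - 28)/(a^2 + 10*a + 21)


(1) = (-3*p*q + 18*p + q^2 - 6*q)/(5*p + q)
(2) = b/(b + 5)
(3) = (h^2 + h - 2)/(h^3 + 10*h^2 + 25*h)
(4) = (v^2 - 9*v + 18)/(v^2 - 3*v - 10)
(5) = (a - 4)/(a + 3)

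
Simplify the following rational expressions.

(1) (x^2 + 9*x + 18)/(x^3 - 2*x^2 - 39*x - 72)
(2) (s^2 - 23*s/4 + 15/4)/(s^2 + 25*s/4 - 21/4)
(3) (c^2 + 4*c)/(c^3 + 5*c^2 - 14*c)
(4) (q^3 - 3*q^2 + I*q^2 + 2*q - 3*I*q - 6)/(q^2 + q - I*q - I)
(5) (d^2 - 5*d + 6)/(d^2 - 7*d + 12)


(1) = (x + 6)/(x^2 - 5*x - 24)
(2) = (s - 5)/(s + 7)
(3) = (c + 4)/(c^2 + 5*c - 14)
(4) = (q^2 + q*(-3 + 2*I) - 6*I)/(q + 1)
(5) = (d - 2)/(d - 4)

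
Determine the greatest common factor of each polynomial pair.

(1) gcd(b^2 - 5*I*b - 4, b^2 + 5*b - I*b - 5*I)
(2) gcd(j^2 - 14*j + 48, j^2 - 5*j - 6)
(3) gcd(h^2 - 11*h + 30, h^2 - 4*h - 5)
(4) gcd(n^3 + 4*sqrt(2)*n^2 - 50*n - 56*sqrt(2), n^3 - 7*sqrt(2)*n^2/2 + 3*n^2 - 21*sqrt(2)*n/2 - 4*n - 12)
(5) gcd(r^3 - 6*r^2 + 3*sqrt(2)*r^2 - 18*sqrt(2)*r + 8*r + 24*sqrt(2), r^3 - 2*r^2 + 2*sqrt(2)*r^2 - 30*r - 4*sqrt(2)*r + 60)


(1) = gcd((b - 4*I)*(b - I), (b + 5)*(b - I)) = b - I
(2) = j - 6
(3) = h - 5
(4) = n - 4*sqrt(2)
(5) = gcd((r - 4)*(r - 2)*(r + 3*sqrt(2)), (r - 2)*(r - 3*sqrt(2))*(r + 5*sqrt(2))) = r - 2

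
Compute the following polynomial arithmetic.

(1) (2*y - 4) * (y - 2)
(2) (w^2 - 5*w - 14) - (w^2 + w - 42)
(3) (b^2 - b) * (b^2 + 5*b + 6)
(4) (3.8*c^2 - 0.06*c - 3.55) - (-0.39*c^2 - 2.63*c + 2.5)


(1) = 2*y^2 - 8*y + 8
(2) = 28 - 6*w
(3) = b^4 + 4*b^3 + b^2 - 6*b
(4) = 4.19*c^2 + 2.57*c - 6.05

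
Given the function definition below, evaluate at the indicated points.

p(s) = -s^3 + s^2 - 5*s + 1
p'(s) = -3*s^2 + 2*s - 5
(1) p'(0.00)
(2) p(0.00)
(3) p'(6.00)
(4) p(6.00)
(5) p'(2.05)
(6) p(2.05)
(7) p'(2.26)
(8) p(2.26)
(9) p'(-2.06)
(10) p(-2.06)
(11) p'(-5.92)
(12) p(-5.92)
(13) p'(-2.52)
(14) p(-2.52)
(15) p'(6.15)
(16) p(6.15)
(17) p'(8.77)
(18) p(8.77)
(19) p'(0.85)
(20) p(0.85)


(1) = -5.00
(2) = 1.00
(3) = -101.00
(4) = -209.00
(5) = -13.51
(6) = -13.66
(7) = -15.80
(8) = -16.74
(9) = -21.85
(10) = 24.29
(11) = -121.98
(12) = 273.12
(13) = -29.09
(14) = 35.95
(15) = -106.17
(16) = -224.54
(17) = -218.20
(18) = -640.46
(19) = -5.47
(20) = -3.14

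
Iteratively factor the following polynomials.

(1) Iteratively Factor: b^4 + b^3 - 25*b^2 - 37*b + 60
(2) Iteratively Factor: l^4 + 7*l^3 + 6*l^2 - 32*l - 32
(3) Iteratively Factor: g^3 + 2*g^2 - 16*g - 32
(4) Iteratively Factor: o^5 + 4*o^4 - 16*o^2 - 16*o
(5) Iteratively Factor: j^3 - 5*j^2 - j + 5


(1) = (b + 4)*(b^3 - 3*b^2 - 13*b + 15) = (b - 1)*(b + 4)*(b^2 - 2*b - 15) = (b - 1)*(b + 3)*(b + 4)*(b - 5)
(2) = (l + 4)*(l^3 + 3*l^2 - 6*l - 8) = (l + 4)^2*(l^2 - l - 2) = (l - 2)*(l + 4)^2*(l + 1)
(3) = (g + 2)*(g^2 - 16) = (g - 4)*(g + 2)*(g + 4)
(4) = (o + 2)*(o^4 + 2*o^3 - 4*o^2 - 8*o) = (o + 2)^2*(o^3 - 4*o) = o*(o + 2)^2*(o^2 - 4) = o*(o - 2)*(o + 2)^2*(o + 2)
(5) = (j - 5)*(j^2 - 1) = (j - 5)*(j - 1)*(j + 1)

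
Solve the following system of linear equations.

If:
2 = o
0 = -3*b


Then:
b = 0
o = 2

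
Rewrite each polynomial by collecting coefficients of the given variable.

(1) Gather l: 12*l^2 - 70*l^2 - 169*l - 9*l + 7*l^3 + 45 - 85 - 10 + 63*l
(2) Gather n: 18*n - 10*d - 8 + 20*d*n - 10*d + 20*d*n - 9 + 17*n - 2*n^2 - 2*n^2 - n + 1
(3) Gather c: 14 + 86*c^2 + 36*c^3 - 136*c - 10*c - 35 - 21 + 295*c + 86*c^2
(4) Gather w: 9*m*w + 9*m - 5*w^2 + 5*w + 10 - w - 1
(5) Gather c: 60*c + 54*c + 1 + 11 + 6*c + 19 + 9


(1) = 7*l^3 - 58*l^2 - 115*l - 50
(2) = -20*d - 4*n^2 + n*(40*d + 34) - 16
(3) = 36*c^3 + 172*c^2 + 149*c - 42
(4) = 9*m - 5*w^2 + w*(9*m + 4) + 9
(5) = 120*c + 40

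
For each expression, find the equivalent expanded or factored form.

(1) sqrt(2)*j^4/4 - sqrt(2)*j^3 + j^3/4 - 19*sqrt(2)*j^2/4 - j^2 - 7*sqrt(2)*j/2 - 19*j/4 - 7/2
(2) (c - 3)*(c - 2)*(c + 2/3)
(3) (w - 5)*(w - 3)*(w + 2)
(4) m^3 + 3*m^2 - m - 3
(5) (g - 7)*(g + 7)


(1) = (j/2 + 1/2)*(j - 7)*(j + 2)*(sqrt(2)*j/2 + 1/2)
(2) = c^3 - 13*c^2/3 + 8*c/3 + 4
(3) = w^3 - 6*w^2 - w + 30
(4) = (m - 1)*(m + 1)*(m + 3)
(5) = g^2 - 49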